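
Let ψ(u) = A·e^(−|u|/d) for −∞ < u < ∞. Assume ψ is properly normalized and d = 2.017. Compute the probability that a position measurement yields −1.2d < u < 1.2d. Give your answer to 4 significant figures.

P = ∫_{−1.2d}^{1.2d} |ψ(u)|² du.
Since A² = 1/(d), this is the region integral divided by the full normalization integral.
By symmetry take twice the u ≥ 0 contribution in numerator and denominator; the 2's cancel. Let t = u/d; then A² and the length scale cancel, so P = ∫_{0}^{1.2} e^(-2·t) dt ÷ ∫_{0}^{∞} e^(-2·t) dt.
Using ∫ e^(-2·t) dt = -e^(-2·t)/2, the numerator is 1/2 - e^(-12/5)/2 and the denominator is 1/2.
Taking the ratio, P = 0.90928.

P ≈ 0.9093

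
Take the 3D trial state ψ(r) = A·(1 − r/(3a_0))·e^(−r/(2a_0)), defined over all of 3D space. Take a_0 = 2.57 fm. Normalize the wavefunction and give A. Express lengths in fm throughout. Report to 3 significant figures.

A ≈ 0.0839 fm^(-3/2)

Require ∫ |ψ|² 4πr² dr = 1 over the whole domain.
(Spherical symmetry: dV = 4πr² dr.)
∫|ψ|² 4πr² dr = A²·(8·π·a_0^3/3).
So A² = (8·π·a_0^3/3)^(−1).
Plugging in a_0 = 2.57 yields A = 0.08386.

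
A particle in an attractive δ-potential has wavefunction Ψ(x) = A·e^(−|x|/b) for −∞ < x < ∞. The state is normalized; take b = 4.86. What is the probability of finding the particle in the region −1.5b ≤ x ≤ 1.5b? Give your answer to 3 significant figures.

P ≈ 0.950

|Ψ|² is the probability density, so P = ∫_{−1.5b}^{1.5b} |Ψ|² dx.
Since A² = 1/(b), this is the region integral divided by the full normalization integral.
Both integrals are even about x = 0, so only the x ≥ 0 halves are needed (the factors of 2 cancel). In terms of u = x/b (A² and the length scale cancel between numerator and denominator), P = [∫_{0}^{1.5} e^(-2·u) du] / [∫_{0}^{∞} e^(-2·u) du].
An antiderivative of e^(-2·u) is -e^(-2·u)/2; evaluating from 0 to 1.5 gives 1/2 - e^(-3)/2, while the full integral is 1/2.
This works out to P = 0.9502.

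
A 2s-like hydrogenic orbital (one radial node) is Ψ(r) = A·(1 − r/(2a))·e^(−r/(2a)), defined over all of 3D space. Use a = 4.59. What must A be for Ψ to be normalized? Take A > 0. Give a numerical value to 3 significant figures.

Normalization requires ∫|Ψ|² 4πr² dr = 1, integrated from 0 to ∞.
Using ∫₀^∞ rⁿ e^(−αr) dr = n!/αⁿ⁺¹, carrying out the integral gives A² · 8·π·a^3.
Hence A² = 1/[8·π·a^3].
With a = 4.59: A² = 0.0004115 and A = 0.02028.

A ≈ 0.0203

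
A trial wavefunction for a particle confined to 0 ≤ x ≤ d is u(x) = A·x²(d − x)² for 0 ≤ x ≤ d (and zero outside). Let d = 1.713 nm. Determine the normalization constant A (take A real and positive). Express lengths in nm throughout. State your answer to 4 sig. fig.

Require ∫ |u|² dx = 1 over the whole domain.
Expanding the polynomial and integrating term by term, ∫|u|² dx = A²·(d^9/630).
Plugging in d = 1.713 yields A = 2.2272.

A ≈ 2.227 nm^(-9/2)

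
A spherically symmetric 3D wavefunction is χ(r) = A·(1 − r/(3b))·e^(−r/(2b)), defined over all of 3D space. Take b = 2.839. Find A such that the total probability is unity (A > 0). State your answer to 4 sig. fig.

A ≈ 0.07223

Normalization requires ∫|χ|² 4πr² dr = 1, integrated from 0 to ∞.
(Spherical symmetry: dV = 4πr² dr.)
With χ = A·(1 − r/(3b))·e^(−r/(2b)), the integral evaluates to A²·[8·π·b^3/3].
Hence A² = 1/[8·π·b^3/3].
With b = 2.839: A² = 0.0052166 and A = 0.072226.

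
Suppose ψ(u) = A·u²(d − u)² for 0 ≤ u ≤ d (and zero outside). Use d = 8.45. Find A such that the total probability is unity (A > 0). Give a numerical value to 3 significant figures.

The normalization condition is ∫|ψ|² du = 1 from 0 to d.
Carrying out the integral gives A² · d^9/630.
So A² = (d^9/630)^(−1).
With d = 8.45: A² = 0.000002868 and A = 0.001694.

A ≈ 0.00169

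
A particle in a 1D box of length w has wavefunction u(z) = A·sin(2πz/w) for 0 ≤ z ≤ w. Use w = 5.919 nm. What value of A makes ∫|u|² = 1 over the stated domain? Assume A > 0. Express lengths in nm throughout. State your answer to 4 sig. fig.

A ≈ 0.5813 nm^(-1/2)

Require ∫ |u|² dz = 1 over the whole domain.
The integral (without the A² prefactor) comes out to w/2.
Hence A² = 1/[w/2].
With w = 5.919: A² = 0.33789 and A = 0.58129.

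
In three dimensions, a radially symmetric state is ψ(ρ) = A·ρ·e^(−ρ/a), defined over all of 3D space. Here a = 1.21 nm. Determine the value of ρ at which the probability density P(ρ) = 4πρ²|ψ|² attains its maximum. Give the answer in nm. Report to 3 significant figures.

ρ ≈ 2.42 nm

Differentiate P(ρ) = 4πρ²|ψ|² with respect to ρ and set to zero.
This gives ρ = 2·a.
With a = 1.21, the most probable radial distance is 2.420 nm.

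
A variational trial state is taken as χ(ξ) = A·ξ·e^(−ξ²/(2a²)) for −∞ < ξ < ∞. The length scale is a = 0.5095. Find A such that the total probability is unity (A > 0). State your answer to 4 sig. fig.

A ≈ 2.921

Normalization requires ∫|χ|² dξ = 1, integrated from −∞ to ∞.
Using the Gaussian integral ∫_{−∞}^{∞} e^(−αξ²) dξ = √(π/α), ∫|χ|² dξ = A²·(√(π)·a^3/2).
So A² = (√(π)·a^3/2)^(−1).
With a = 0.5095: A² = 8.5314 and A = 2.9209.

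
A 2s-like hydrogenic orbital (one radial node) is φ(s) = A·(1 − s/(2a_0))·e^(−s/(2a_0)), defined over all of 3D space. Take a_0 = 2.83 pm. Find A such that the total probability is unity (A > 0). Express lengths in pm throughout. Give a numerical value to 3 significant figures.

A ≈ 0.0419 pm^(-3/2)

We need A² ∫|f|² 4πs² ds = 1, taking the integral from 0 to ∞.
In 3D with spherical symmetry the volume element is 4πs² ds.
Using ∫₀^∞ sⁿ e^(−αs) ds = n!/αⁿ⁺¹, with φ = A·(1 − s/(2a_0))·e^(−s/(2a_0)), the integral evaluates to A²·[8·π·a_0^3].
So A² = (8·π·a_0^3)^(−1).
Substituting a_0 = 2.83 gives A² = 0.001755, so A = 0.04190.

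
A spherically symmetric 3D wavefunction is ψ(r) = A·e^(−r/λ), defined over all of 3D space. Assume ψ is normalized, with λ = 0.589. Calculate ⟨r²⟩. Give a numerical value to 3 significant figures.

By definition ⟨r²⟩ = ∫ r^2 |ψ(r)|² 4πr² dr.
With ∫₀^∞ r^4 e^(−αr) dr = 4!/α^5, since the A² factors cancel between numerator and denominator, ⟨r²⟩ = 3·λ^2.
With λ = 0.589, ⟨r^2⟩ = 1.041.

⟨r^2⟩ ≈ 1.04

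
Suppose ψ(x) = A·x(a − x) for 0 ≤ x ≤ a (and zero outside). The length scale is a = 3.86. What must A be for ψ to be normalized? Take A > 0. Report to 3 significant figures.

A ≈ 0.187

The normalization condition is ∫|ψ|² dx = 1 from 0 to a.
Expanding the polynomial and integrating term by term, the integral (without the A² prefactor) comes out to a^5/30.
So A² = (a^5/30)^(−1).
Substituting a = 3.86 gives A² = 0.03501, so A = 0.1871.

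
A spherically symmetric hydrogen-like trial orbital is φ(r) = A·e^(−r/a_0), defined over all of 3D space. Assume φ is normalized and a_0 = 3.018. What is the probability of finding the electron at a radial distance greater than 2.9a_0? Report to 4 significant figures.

P = ∫ |φ|² 4πr² dr over r > 2.9a_0.
The full normalization integral is A²·[π·a_0^3] = 1, fixing A².
Let u = r/a_0; then A², 4π and the length scale all cancel, so P = ∫_{2.9}^{∞} u^2·e^(-2·u) du ÷ ∫_{0}^{∞} u^2·e^(-2·u) du.
With ∫ u^2·e^(-2·u) du = -(2·u^2 + 2·u + 1)·e^(-2·u)/4 + C, the region integral is 1181·e^(-29/5)/200 and the full one is 1/4.
This evaluates to P = 0.071511.

P ≈ 0.07151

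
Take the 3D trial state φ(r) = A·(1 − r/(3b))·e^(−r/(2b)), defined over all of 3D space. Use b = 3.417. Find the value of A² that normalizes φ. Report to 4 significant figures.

A^2 ≈ 0.002992

The normalization condition is ∫|φ|² 4πr² dr = 1 from 0 to ∞.
Recall ∫₀^∞ r^m e^(−r/β) dr = m!·β^(m+1), ∫|φ|² 4πr² dr = A²·(8·π·b^3/3).
Hence A² = 1/[8·π·b^3/3].
Substituting b = 3.417 gives A² = 0.0029919, so A = 0.054698.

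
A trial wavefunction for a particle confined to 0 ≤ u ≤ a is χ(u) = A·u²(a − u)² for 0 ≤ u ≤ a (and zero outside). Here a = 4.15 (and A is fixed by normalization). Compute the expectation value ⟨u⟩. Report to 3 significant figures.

⟨u⟩ ≈ 2.08

The expectation value is the |χ|²-weighted average of u: ∫ u|χ|² du.
Expanding the polynomial and integrating term by term, the ratio of the moment integral to the normalization integral gives ⟨u⟩ = a/2.
With a = 4.15, ⟨u⟩ = 2.075.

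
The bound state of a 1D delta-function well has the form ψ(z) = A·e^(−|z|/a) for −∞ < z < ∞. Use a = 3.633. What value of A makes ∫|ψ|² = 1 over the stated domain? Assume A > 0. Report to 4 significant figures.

A ≈ 0.5246

Require ∫ |ψ|² dz = 1 over the whole domain.
With ∫₀^∞ z^0 e^(−αz) dz = 0!/α^1, the integral (without the A² prefactor) comes out to a.
So A² = (a)^(−1).
Substituting a = 3.633 gives A² = 0.27525, so A = 0.52465.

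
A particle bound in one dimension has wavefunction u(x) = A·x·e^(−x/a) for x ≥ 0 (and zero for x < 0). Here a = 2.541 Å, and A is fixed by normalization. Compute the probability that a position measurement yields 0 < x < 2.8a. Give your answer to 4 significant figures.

P = ∫_{0}^{2.8a} |u(x)|² dx.
Since A² = 1/(a^3/4), this is the region integral divided by the full normalization integral.
Let t = x/a; then A² and the length scale cancel, so P = ∫_{0}^{2.8} t^2·e^(-2·t) dt ÷ ∫_{0}^{∞} t^2·e^(-2·t) dt.
An antiderivative of t^2·e^(-2·t) is -(2·t^2 + 2·t + 1)·e^(-2·t)/4; evaluating from 0 to 2.8 gives 1/4 - 557·e^(-28/5)/100, while the full integral is 1/4.
The result is P = 0.91761.

P ≈ 0.9176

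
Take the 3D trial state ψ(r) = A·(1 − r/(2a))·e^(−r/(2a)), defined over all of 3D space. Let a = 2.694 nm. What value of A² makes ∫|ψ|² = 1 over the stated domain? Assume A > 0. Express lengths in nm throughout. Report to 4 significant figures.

We need A² ∫|f|² 4πr² dr = 1, taking the integral from 0 to ∞.
The angular integral contributes 4π, leaving ∫₀^∞ r²|ψ|² dr.
With ψ = A·(1 − r/(2a))·e^(−r/(2a)), the integral evaluates to A²·[8·π·a^3].
So A² = (8·π·a^3)^(−1).
Plugging in a = 2.694 yields A = 0.045111.

A^2 ≈ 0.002035 nm^(-3)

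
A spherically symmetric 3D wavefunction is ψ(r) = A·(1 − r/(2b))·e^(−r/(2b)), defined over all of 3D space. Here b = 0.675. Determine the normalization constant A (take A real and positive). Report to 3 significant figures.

The normalization condition is ∫|ψ|² 4πr² dr = 1 from 0 to ∞.
(Spherical symmetry: dV = 4πr² dr.)
With ∫₀^∞ r^4 e^(−αr) dr = 4!/α^5, with ψ = A·(1 − r/(2b))·e^(−r/(2b)), the integral evaluates to A²·[8·π·b^3].
Hence A² = 1/[8·π·b^3].
Plugging in b = 0.675 yields A = 0.3597.

A ≈ 0.360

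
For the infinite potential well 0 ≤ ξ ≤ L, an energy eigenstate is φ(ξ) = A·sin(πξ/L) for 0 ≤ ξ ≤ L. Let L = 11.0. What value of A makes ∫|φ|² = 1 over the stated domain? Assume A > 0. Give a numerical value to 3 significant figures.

Require ∫ |φ|² dξ = 1 over the whole domain.
Using sin²θ = (1 − cos 2θ)/2, the integral (without the A² prefactor) comes out to L/2.
So A² = (L/2)^(−1).
Substituting L = 11.0 gives A² = 0.1818, so A = 0.4264.

A ≈ 0.426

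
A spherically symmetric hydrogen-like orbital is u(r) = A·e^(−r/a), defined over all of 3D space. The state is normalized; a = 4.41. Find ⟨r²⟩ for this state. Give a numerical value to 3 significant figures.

The expectation value is the |u|²-weighted average of r^2: ∫ r^2|u|² 4πr² dr.
Since the A² factors cancel between numerator and denominator, ⟨r²⟩ = 3·a^2.
With a = 4.41, ⟨r^2⟩ = 58.34.

⟨r^2⟩ ≈ 58.3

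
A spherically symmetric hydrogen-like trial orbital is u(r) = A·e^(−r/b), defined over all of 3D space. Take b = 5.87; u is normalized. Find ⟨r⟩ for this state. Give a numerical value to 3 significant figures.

⟨r⟩ ≈ 8.81

The expectation value is the |u|²-weighted average of r: ∫ r|u|² 4πr² dr.
Evaluating both integrals, ⟨r⟩ = 3·b/2.
Putting b = 5.87 gives 8.805.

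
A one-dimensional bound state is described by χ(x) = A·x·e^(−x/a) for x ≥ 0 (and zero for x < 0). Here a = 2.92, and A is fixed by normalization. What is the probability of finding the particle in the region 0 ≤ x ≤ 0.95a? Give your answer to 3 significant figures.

|χ|² is the probability density, so P = ∫_{0}^{0.95a} |χ|² dx.
With A² fixed by ∫|χ|² = 1, i.e. A² = (a^3/4)^(−1), substitute and integrate.
Let u = x/a; then A² and the length scale cancel, so P = ∫_{0}^{0.95} u^2·e^(-2·u) du ÷ ∫_{0}^{∞} u^2·e^(-2·u) du.
Using ∫ u^2·e^(-2·u) du = -(2·u^2 + 2·u + 1)·e^(-2·u)/4, the numerator is 1/4 - 941·e^(-19/10)/800 and the denominator is 1/4.
Evaluating gives P = 0.2963.

P ≈ 0.296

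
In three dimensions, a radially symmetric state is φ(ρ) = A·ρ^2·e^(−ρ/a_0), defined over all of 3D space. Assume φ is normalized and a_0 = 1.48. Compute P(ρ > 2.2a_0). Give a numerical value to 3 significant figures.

With dV = 4πρ²dρ, the probability is ∫|φ|² dV over ρ > 2.2a_0.
A² is fixed by ∫₀^∞ 4πρ²|φ|² dρ = 1, i.e. A² = (45·π·a_0^7/2)^(−1).
Let u = ρ/a_0; then A², 4π and the length scale all cancel, so P = ∫_{2.2}^{∞} u^6·e^(-2·u) du ÷ ∫_{0}^{∞} u^6·e^(-2·u) du.
With ∫ u^6·e^(-2·u) du = -(4·u^6 + 12·u^5 + 30·u^4 + 60·u^3 + 90·u^2 + 90·u + 45)·e^(-2·u)/8 + C, the region integral is ≈ 4.7455 and the full one is 45/8.
The region integral divided by the full integral gives P = 0.8436.

P ≈ 0.844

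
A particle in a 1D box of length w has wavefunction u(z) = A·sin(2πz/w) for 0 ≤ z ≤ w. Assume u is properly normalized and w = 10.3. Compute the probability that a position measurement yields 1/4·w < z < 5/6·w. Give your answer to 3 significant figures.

|u|² is the probability density, so P = ∫_{1/4·w}^{5/6·w} |u|² dz.
The normalization integral ∫|u|²dz over the whole domain equals w/2·A², and A² cancels in the ratio.
Let t = z/w; then A² and the length scale cancel, so P = ∫_{1/4}^{5/6} sin(2·π·t)^2 dt ÷ ∫_{0}^{1} sin(2·π·t)^2 dt.
An antiderivative of sin(2·π·t)^2 is t/2 - sin(4·π·t)/(8·π); evaluating from 1/4 to 5/6 gives √(3)/(16·π) + 7/24, while the full integral is 1/2.
Evaluating gives P = √(3)/(8·π) + 7/12.

P ≈ 0.652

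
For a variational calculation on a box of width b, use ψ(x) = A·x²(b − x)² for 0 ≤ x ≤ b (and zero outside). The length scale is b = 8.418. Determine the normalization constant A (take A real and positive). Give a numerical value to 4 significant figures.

Require ∫ |ψ|² dx = 1 over the whole domain.
The integral (without the A² prefactor) comes out to b^9/630.
Setting this equal to 1 gives A² = 1/(b^9/630).
With b = 8.418: A² = 0.0000029680 and A = 0.0017228.

A ≈ 0.001723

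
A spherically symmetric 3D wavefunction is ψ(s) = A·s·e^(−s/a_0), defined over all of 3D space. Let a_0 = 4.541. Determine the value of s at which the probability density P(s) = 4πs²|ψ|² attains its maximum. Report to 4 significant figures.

s ≈ 9.082

Differentiate P(s) = 4πs²|ψ|² with respect to s and set to zero.
This gives s = 2·a_0.
With a_0 = 4.541, the most probable radial distance is 9.0820.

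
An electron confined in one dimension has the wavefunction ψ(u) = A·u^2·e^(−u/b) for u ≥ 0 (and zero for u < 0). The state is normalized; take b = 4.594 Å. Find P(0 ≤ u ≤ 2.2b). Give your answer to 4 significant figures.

P ≈ 0.4488

The probability is P = ∫ |ψ|² du over [0, 2.2b].
Since A² = 1/(3·b^5/4), this is the region integral divided by the full normalization integral.
Let t = u/b; then A² and the length scale cancel, so P = ∫_{0}^{2.2} t^4·e^(-2·t) dt ÷ ∫_{0}^{∞} t^4·e^(-2·t) dt.
Using ∫ t^4·e^(-2·t) dt = -(t^4/2 + t^3 + 3·t^2/2 + 3·t/2 + 3/4)·e^(-2·t), the numerator is ≈ 0.336612 and the denominator is 3/4.
The result is P = 0.44882.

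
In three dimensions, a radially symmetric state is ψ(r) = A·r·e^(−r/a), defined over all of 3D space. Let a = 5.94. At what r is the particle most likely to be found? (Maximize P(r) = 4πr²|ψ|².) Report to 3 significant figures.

The maximum of P(r) = 4πr²|ψ|² occurs where its derivative vanishes.
Solving yields r = 2·a.
With a = 5.94, the most probable radial distance is 11.88.

r ≈ 11.9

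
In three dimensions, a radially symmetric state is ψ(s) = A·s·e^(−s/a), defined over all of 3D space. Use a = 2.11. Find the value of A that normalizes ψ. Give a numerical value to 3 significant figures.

A ≈ 0.0504

Normalization requires ∫|ψ|² 4πs² ds = 1, integrated from 0 to ∞.
The angular integral contributes 4π, leaving ∫₀^∞ s²|ψ|² ds.
The integral (without the A² prefactor) comes out to 3·π·a^5.
Substituting a = 2.11 gives A² = 0.002537, so A = 0.05037.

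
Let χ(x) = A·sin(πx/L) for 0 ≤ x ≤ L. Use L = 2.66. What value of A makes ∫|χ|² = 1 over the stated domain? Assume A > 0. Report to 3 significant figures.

Normalization requires ∫|χ|² dx = 1, integrated from 0 to L.
Carrying out the integral gives A² · L/2.
So A² = (L/2)^(−1).
Plugging in L = 2.66 yields A = 0.8671.

A ≈ 0.867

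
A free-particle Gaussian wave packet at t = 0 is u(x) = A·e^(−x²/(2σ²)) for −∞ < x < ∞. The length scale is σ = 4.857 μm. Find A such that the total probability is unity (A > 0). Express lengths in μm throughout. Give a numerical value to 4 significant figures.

The normalization condition is ∫|u|² dx = 1 from −∞ to ∞.
The integral (without the A² prefactor) comes out to √(π)·σ.
Hence A² = 1/[√(π)·σ].
Plugging in σ = 4.857 yields A = 0.34082.

A ≈ 0.3408 μm^(-1/2)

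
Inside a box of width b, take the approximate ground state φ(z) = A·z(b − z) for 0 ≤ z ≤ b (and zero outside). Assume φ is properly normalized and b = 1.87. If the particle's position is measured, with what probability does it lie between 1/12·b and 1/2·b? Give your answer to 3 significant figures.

The probability is P = ∫ |φ|² dz over [1/12·b, 1/2·b].
Since A² = 1/(b^5/30), this is the region integral divided by the full normalization integral.
Let u = z/b; then A² and the length scale cancel, so P = ∫_{1/12}^{1/2} u^2·(1 - u)^2 du ÷ ∫_{0}^{1} u^2·(1 - u)^2 du.
With ∫ u^2·(1 - u)^2 du = u^3·(6·u^2 - 15·u + 10)/30 + C, the region integral is ≈ 0.016497 and the full one is 1/30.
This works out to P = 0.4949.

P ≈ 0.495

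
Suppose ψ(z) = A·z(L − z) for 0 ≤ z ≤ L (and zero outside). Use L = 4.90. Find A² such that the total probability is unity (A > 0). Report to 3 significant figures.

A^2 ≈ 0.0106

We need A² ∫|f|² dz = 1, taking the integral from 0 to L.
Expanding the polynomial and integrating term by term, with ψ = A·z(L − z), the integral evaluates to A²·[L^5/30].
So A² = (L^5/30)^(−1).
With L = 4.90: A² = 0.01062 and A = 0.1031.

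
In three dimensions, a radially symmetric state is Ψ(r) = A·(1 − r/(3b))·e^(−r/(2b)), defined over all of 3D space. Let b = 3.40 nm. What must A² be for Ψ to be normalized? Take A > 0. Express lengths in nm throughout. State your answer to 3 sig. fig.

A^2 ≈ 0.00304 nm^(-3)

The normalization condition is ∫|Ψ|² 4πr² dr = 1 from 0 to ∞.
The angular integral contributes 4π, leaving ∫₀^∞ r²|Ψ|² dr.
Carrying out the integral gives A² · 8·π·b^3/3.
With b = 3.40: A² = 0.003037 and A = 0.05511.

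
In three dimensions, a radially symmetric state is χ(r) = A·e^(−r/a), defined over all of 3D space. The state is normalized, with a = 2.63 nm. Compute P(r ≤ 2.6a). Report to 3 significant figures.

Integrate the radial probability density 4πr²|χ|² over r ≤ 2.6a.
The full normalization integral is A²·[π·a^3] = 1, fixing A².
Substituting u = r/a, A², 4π and the length scale all cancel in the ratio: P = ∫_{0}^{2.6} u^2·e^(-2·u) du / ∫_{0}^{∞} u^2·e^(-2·u) du.
With ∫ u^2·e^(-2·u) du = -(2·u^2 + 2·u + 1)·e^(-2·u)/4 + C, the region integral is 1/4 - 493·e^(-26/5)/100 and the full one is 1/4.
Taking the ratio yields P = 0.8912.

P ≈ 0.891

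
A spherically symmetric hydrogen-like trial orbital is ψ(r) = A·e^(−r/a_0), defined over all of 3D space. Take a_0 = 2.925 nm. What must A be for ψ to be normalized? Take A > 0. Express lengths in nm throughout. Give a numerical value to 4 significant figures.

A ≈ 0.1128 nm^(-3/2)

Require ∫ |ψ|² 4πr² dr = 1 over the whole domain.
In 3D with spherical symmetry the volume element is 4πr² dr.
The integral (without the A² prefactor) comes out to π·a_0^3.
Setting this equal to 1 gives A² = 1/(π·a_0^3).
Plugging in a_0 = 2.925 yields A = 0.11278.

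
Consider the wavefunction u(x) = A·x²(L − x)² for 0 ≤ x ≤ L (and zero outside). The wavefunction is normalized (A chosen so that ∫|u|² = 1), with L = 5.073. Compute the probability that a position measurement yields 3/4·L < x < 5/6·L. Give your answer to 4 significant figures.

P = ∫_{3/4·L}^{5/6·L} |u(x)|² dx.
The normalization integral ∫|u|²dx over the whole domain equals L^9/630·A², and A² cancels in the ratio.
Substituting t = x/L, A² and the length scale cancel in the ratio: P = ∫_{3/4}^{5/6} t^4·(1 - t)^4 dt / ∫_{0}^{1} t^4·(1 - t)^4 dt.
With ∫ t^4·(1 - t)^4 dt = t^5·(70·t^4 - 315·t^3 + 540·t^2 - 420·t + 126)/630 + C, the region integral is ≈ 0.0000634559 and the full one is 1/630.
Evaluating gives P = 0.039977.

P ≈ 0.03998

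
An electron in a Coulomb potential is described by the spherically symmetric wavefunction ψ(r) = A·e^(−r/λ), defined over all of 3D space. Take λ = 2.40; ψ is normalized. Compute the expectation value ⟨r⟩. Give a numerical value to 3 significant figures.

⟨r⟩ ≈ 3.60

By definition ⟨r⟩ = ∫ r |ψ(r)|² 4πr² dr.
Using ∫₀^∞ rⁿ e^(−αr) dr = n!/αⁿ⁺¹, since the A² factors cancel between numerator and denominator, ⟨r⟩ = 3·λ/2.
Putting λ = 2.40 gives 3.600.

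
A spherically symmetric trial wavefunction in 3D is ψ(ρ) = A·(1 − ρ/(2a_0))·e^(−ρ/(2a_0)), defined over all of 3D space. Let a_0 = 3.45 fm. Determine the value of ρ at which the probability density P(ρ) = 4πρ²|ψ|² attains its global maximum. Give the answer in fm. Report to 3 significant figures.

The maximum of P(ρ) = 4πρ²|ψ|² occurs where its derivative vanishes.
This gives ρ = a_0·(√(5) + 3).
With a_0 = 3.45, the most probable radial distance is 18.06 fm.

ρ ≈ 18.1 fm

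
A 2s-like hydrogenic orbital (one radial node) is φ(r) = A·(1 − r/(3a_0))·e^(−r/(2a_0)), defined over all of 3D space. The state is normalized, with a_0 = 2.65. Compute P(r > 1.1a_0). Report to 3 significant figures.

P ≈ 0.834

P = ∫ |φ|² 4πr² dr over r > 1.1a_0.
A² is fixed by ∫₀^∞ 4πr²|φ|² dr = 1, i.e. A² = (8·π·a_0^3/3)^(−1).
Substituting u = r/a_0, A², 4π and the length scale all cancel in the ratio: P = ∫_{1.1}^{∞} u^2·(1 - u/3)^2·e^(-u) du / ∫_{0}^{∞} u^2·(1 - u/3)^2·e^(-u) du.
Using ∫ u^2·(1 - u/3)^2·e^(-u) du = (-u^4 + 2·u^3 - 3·u^2 - 6·u - 6)·e^(-u)/9, the numerator is ≈ 0.55597 and the denominator is 2/3.
The region integral divided by the full integral gives P = 0.8340.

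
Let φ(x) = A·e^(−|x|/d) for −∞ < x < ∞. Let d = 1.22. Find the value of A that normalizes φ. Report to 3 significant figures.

A ≈ 0.905

Require ∫ |φ|² dx = 1 over the whole domain.
With φ = A·e^(−|x|/d), the integral evaluates to A²·[d].
Substituting d = 1.22 gives A² = 0.8197, so A = 0.9054.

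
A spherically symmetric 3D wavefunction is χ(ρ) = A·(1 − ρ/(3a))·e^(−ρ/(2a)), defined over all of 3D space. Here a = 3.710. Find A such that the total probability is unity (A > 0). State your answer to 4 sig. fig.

A ≈ 0.04835

The normalization condition is ∫|χ|² 4πρ² dρ = 1 from 0 to ∞.
∫|χ|² 4πρ² dρ = A²·(8·π·a^3/3).
Hence A² = 1/[8·π·a^3/3].
Substituting a = 3.710 gives A² = 0.0023375, so A = 0.048348.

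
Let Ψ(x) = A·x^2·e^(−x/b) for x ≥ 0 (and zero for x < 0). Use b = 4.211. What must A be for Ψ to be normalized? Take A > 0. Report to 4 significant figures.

A ≈ 0.03173

Require ∫ |Ψ|² dx = 1 over the whole domain.
With ∫₀^∞ x^4 e^(−αx) dx = 4!/α^5, with Ψ = A·x^2·e^(−x/b), the integral evaluates to A²·[3·b^5/4].
Plugging in b = 4.211 yields A = 0.031733.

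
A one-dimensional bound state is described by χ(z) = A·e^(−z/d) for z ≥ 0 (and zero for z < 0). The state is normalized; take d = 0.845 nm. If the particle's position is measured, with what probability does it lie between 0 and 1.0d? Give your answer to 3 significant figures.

P ≈ 0.865

The probability is P = ∫ |χ|² dz over [0, 1.0d].
With A² fixed by ∫|χ|² = 1, i.e. A² = (d/2)^(−1), substitute and integrate.
In terms of u = z/d (A² and the length scale cancel between numerator and denominator), P = [∫_{0}^{1.0} e^(-2·u) du] / [∫_{0}^{∞} e^(-2·u) du].
An antiderivative of e^(-2·u) is -e^(-2·u)/2; evaluating from 0 to 1.0 gives 1/2 - e^(-2)/2, while the full integral is 1/2.
The result is P = 0.8647.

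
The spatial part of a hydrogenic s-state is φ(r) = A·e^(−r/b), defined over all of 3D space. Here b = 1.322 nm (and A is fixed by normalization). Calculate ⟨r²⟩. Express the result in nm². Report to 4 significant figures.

⟨r^2⟩ ≈ 5.243 nm^2

The expectation value is the |φ|²-weighted average of r^2: ∫ r^2|φ|² 4πr² dr.
Recall ∫₀^∞ r^m e^(−r/β) dr = m!·β^(m+1), evaluating both integrals, ⟨r²⟩ = 3·b^2.
With b = 1.322, ⟨r^2⟩ = 5.2431.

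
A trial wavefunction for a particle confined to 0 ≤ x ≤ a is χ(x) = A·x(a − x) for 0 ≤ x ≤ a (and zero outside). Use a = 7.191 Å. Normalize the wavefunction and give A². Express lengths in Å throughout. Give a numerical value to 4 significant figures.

A^2 ≈ 0.001560 Å^(-5)

We need A² ∫|f|² dx = 1, taking the integral from 0 to a.
Carrying out the integral gives A² · a^5/30.
Plugging in a = 7.191 yields A = 0.039499.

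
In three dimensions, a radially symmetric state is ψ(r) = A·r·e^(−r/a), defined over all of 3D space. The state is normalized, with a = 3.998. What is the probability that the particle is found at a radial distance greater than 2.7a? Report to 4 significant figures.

Integrate the radial probability density 4πr²|ψ|² over r > 2.7a.
Normalization gives A² = 1/(3·π·a^5).
Let u = r/a; then A², 4π and the length scale all cancel, so P = ∫_{2.7}^{∞} u^4·e^(-2·u) du ÷ ∫_{0}^{∞} u^4·e^(-2·u) du.
An antiderivative of u^4·e^(-2·u) is -(u^4/2 + u^3 + 3·u^2/2 + 3·u/2 + 3/4)·e^(-2·u); evaluating from 2.7 to ∞ gives ≈ 0.279983, while the full integral is 3/4.
Taking the ratio yields P = 0.37331.

P ≈ 0.3733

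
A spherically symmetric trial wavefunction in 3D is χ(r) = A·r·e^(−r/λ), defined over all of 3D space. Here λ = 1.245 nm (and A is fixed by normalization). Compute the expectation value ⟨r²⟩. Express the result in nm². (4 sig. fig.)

⟨r²⟩ = ∫ r^2 |χ|² 4πr² dr over the full domain.
Since the A² factors cancel between numerator and denominator, ⟨r²⟩ = 15·λ^2/2.
With λ = 1.245, ⟨r^2⟩ = 11.625.

⟨r^2⟩ ≈ 11.63 nm^2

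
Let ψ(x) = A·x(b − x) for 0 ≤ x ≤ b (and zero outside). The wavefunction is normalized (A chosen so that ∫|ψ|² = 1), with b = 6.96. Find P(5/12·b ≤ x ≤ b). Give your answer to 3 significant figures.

|ψ|² is the probability density, so P = ∫_{5/12·b}^{b} |ψ|² dx.
The normalization integral ∫|ψ|²dx over the whole domain equals b^5/30·A², and A² cancels in the ratio.
Substituting u = x/b, A² and the length scale cancel in the ratio: P = ∫_{5/12}^{1} u^2·(1 - u)^2 du / ∫_{0}^{1} u^2·(1 - u)^2 du.
Using ∫ u^2·(1 - u)^2 du = u^3·(6·u^2 - 15·u + 10)/30, the numerator is ≈ 0.021779 and the denominator is 1/30.
This works out to P = 0.6534.

P ≈ 0.653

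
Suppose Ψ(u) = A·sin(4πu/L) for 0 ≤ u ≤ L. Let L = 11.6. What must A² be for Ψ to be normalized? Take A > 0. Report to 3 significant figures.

We need A² ∫|f|² du = 1, taking the integral from 0 to L.
With ∫₀^L sin²(nπu/L) du = L/2, carrying out the integral gives A² · L/2.
Setting this equal to 1 gives A² = 1/(L/2).
With L = 11.6: A² = 0.1724 and A = 0.4152.

A^2 ≈ 0.172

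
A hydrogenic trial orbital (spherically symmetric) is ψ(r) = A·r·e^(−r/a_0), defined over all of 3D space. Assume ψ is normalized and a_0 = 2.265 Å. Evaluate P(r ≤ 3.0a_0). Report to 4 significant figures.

With dV = 4πr²dr, the probability is ∫|ψ|² dV over r ≤ 3.0a_0.
A² is fixed by ∫₀^∞ 4πr²|ψ|² dr = 1, i.e. A² = (3·π·a_0^5)^(−1).
In terms of u = r/a_0 (A², 4π and the length scale all cancel between numerator and denominator), P = [∫_{0}^{3.0} u^4·e^(-2·u) du] / [∫_{0}^{∞} u^4·e^(-2·u) du].
With ∫ u^4·e^(-2·u) du = -(u^4/2 + u^3 + 3·u^2/2 + 3·u/2 + 3/4)·e^(-2·u) + C, the region integral is 3/4 - 345·e^(-6)/4 and the full one is 3/4.
This evaluates to P = 0.71494.

P ≈ 0.7149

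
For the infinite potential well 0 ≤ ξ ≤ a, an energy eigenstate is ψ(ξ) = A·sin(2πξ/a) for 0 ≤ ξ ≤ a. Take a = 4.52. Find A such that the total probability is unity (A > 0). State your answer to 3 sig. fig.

Normalization requires ∫|ψ|² dξ = 1, integrated from 0 to a.
With ψ = A·sin(2πξ/a), the integral evaluates to A²·[a/2].
Hence A² = 1/[a/2].
Substituting a = 4.52 gives A² = 0.4425, so A = 0.6652.

A ≈ 0.665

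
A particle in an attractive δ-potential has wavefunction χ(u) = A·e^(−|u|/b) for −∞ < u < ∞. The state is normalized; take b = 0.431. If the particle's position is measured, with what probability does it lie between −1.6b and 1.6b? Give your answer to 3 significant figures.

The probability is P = ∫ |χ|² du over [−1.6b, 1.6b].
Since A² = 1/(b), this is the region integral divided by the full normalization integral.
Both integrals are even about u = 0, so only the u ≥ 0 halves are needed (the factors of 2 cancel). Let t = u/b; then A² and the length scale cancel, so P = ∫_{0}^{1.6} e^(-2·t) dt ÷ ∫_{0}^{∞} e^(-2·t) dt.
An antiderivative of e^(-2·t) is -e^(-2·t)/2; evaluating from 0 to 1.6 gives 1/2 - e^(-16/5)/2, while the full integral is 1/2.
Taking the ratio, P = 0.9592.

P ≈ 0.959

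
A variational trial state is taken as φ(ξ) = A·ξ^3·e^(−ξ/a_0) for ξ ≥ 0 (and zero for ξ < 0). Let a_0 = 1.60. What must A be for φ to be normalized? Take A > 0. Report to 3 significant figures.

Require ∫ |φ|² dξ = 1 over the whole domain.
Carrying out the integral gives A² · 45·a_0^7/8.
Plugging in a_0 = 1.60 yields A = 0.08138.

A ≈ 0.0814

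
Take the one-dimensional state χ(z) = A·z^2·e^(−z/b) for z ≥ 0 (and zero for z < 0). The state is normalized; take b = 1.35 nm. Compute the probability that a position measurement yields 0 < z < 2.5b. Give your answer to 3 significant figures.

|χ|² is the probability density, so P = ∫_{0}^{2.5b} |χ|² dz.
The normalization integral ∫|χ|²dz over the whole domain equals 3·b^5/4·A², and A² cancels in the ratio.
Substituting u = z/b, A² and the length scale cancel in the ratio: P = ∫_{0}^{2.5} u^4·e^(-2·u) du / ∫_{0}^{∞} u^4·e^(-2·u) du.
With ∫ u^4·e^(-2·u) du = -(u^4/2 + u^3 + 3·u^2/2 + 3·u/2 + 3/4)·e^(-2·u) + C, the region integral is 3/4 - 1569·e^(-5)/32 and the full one is 3/4.
This works out to P = 0.5595.

P ≈ 0.560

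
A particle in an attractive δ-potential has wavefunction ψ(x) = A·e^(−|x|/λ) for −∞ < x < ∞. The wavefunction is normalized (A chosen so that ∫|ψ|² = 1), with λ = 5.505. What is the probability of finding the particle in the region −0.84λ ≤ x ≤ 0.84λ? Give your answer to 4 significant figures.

|ψ|² is the probability density, so P = ∫_{−0.84λ}^{0.84λ} |ψ|² dx.
The normalization integral ∫|ψ|²dx over the whole domain equals λ·A², and A² cancels in the ratio.
By symmetry take twice the x ≥ 0 contribution in numerator and denominator; the 2's cancel. Let u = x/λ; then A² and the length scale cancel, so P = ∫_{0}^{0.84} e^(-2·u) du ÷ ∫_{0}^{∞} e^(-2·u) du.
An antiderivative of e^(-2·u) is -e^(-2·u)/2; evaluating from 0 to 0.84 gives 1/2 - e^(-42/25)/2, while the full integral is 1/2.
The result is P = 0.81363.

P ≈ 0.8136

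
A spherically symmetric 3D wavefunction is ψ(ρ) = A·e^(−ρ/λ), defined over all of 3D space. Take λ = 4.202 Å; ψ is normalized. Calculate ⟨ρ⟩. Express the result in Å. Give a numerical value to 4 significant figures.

⟨ρ⟩ ≈ 6.303 Å

⟨ρ⟩ = ∫ ρ |ψ|² 4πρ² dρ over the full domain.
With ∫₀^∞ ρ^3 e^(−αρ) dρ = 3!/α^4, the ratio of the moment integral to the normalization integral gives ⟨ρ⟩ = 3·λ/2.
With λ = 4.202, ⟨ρ⟩ = 6.3030.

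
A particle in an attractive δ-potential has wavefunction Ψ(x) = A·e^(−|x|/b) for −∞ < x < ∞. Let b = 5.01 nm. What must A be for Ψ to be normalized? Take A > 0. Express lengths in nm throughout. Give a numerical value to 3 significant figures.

Normalization requires ∫|Ψ|² dx = 1, integrated from −∞ to ∞.
Carrying out the integral gives A² · b.
Plugging in b = 5.01 yields A = 0.4468.

A ≈ 0.447 nm^(-1/2)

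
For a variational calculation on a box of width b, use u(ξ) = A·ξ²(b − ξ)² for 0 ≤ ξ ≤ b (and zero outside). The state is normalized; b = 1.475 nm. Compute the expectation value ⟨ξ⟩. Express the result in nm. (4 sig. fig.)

⟨ξ⟩ ≈ 0.7375 nm

By definition ⟨ξ⟩ = ∫ ξ |u(ξ)|² dξ.
Since the A² factors cancel between numerator and denominator, ⟨ξ⟩ = b/2.
Putting b = 1.475 gives 0.73750.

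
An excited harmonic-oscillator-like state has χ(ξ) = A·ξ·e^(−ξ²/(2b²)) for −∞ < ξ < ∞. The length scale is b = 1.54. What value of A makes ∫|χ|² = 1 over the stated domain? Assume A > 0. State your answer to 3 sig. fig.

We need A² ∫|f|² dξ = 1, taking the integral from −∞ to ∞.
The integral (without the A² prefactor) comes out to √(π)·b^3/2.
Hence A² = 1/[√(π)·b^3/2].
With b = 1.54: A² = 0.3090 and A = 0.5558.

A ≈ 0.556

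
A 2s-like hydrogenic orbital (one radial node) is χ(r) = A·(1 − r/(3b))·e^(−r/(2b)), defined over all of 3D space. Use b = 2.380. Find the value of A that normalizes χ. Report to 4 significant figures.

We need A² ∫|f|² 4πr² dr = 1, taking the integral from 0 to ∞.
The angular integral contributes 4π, leaving ∫₀^∞ r²|χ|² dr.
Recall ∫₀^∞ r^m e^(−r/β) dr = m!·β^(m+1), carrying out the integral gives A² · 8·π·b^3/3.
Setting this equal to 1 gives A² = 1/(8·π·b^3/3).
Plugging in b = 2.380 yields A = 0.094097.

A ≈ 0.09410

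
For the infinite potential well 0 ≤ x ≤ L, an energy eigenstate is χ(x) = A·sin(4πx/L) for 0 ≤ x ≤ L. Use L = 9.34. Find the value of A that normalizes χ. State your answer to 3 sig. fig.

A ≈ 0.463

The normalization condition is ∫|χ|² dx = 1 from 0 to L.
Using sin²θ = (1 − cos 2θ)/2, carrying out the integral gives A² · L/2.
Hence A² = 1/[L/2].
Plugging in L = 9.34 yields A = 0.4627.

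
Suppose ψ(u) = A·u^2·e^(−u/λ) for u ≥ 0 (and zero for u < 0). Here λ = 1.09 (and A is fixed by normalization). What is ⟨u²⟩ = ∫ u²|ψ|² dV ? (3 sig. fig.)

The expectation value is the |ψ|²-weighted average of u^2: ∫ u^2|ψ|² du.
Since the A² factors cancel between numerator and denominator, ⟨u²⟩ = 15·λ^2/2.
Putting λ = 1.09 gives 8.911.

⟨u^2⟩ ≈ 8.91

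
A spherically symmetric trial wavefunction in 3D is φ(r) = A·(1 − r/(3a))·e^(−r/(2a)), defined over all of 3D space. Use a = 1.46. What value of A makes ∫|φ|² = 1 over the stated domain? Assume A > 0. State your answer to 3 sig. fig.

Require ∫ |φ|² 4πr² dr = 1 over the whole domain.
∫|φ|² 4πr² dr = A²·(8·π·a^3/3).
Setting this equal to 1 gives A² = 1/(8·π·a^3/3).
Substituting a = 1.46 gives A² = 0.03836, so A = 0.1958.

A ≈ 0.196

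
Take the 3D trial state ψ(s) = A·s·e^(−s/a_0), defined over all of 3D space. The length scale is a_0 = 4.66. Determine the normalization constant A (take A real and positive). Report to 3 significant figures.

The normalization condition is ∫|ψ|² 4πs² ds = 1 from 0 to ∞.
(Spherical symmetry: dV = 4πs² ds.)
Using ∫₀^∞ sⁿ e^(−αs) ds = n!/αⁿ⁺¹, carrying out the integral gives A² · 3·π·a_0^5.
Setting this equal to 1 gives A² = 1/(3·π·a_0^5).
Substituting a_0 = 4.66 gives A² = 0.00004828, so A = 0.006949.

A ≈ 0.00695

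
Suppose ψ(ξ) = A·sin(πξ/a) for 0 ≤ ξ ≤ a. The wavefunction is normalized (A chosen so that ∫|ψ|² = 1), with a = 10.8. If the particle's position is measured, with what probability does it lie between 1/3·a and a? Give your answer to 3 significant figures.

The probability is P = ∫ |ψ|² dξ over [1/3·a, a].
Since A² = 1/(a/2), this is the region integral divided by the full normalization integral.
In terms of u = ξ/a (A² and the length scale cancel between numerator and denominator), P = [∫_{1/3}^{1} sin(π·u)^2 du] / [∫_{0}^{1} sin(π·u)^2 du].
Using ∫ sin(π·u)^2 du = u/2 - sin(2·π·u)/(4·π), the numerator is √(3)/(8·π) + 1/3 and the denominator is 1/2.
Evaluating gives P = √(3)/(4·π) + 2/3.

P ≈ 0.804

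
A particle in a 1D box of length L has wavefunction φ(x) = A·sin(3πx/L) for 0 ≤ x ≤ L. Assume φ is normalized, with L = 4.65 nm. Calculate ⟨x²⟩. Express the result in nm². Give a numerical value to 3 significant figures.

By definition ⟨x²⟩ = ∫ x^2 |φ(x)|² dx.
Since the A² factors cancel between numerator and denominator, ⟨x²⟩ = -L^2/(18·π^2) + L^2/3.
Putting L = 4.65 gives 7.086.

⟨x^2⟩ ≈ 7.09 nm^2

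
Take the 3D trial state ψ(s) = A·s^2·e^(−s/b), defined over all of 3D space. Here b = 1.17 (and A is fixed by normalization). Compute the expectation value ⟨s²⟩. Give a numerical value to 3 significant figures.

⟨s²⟩ = ∫ s^2 |ψ|² 4πs² ds over the full domain.
The ratio of the moment integral to the normalization integral gives ⟨s²⟩ = 14·b^2.
With b = 1.17, ⟨s^2⟩ = 19.16.

⟨s^2⟩ ≈ 19.2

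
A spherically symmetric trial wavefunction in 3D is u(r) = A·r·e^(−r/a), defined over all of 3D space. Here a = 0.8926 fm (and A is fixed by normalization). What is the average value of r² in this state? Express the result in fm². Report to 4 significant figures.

⟨r^2⟩ ≈ 5.976 fm^2

The expectation value is the |u|²-weighted average of r^2: ∫ r^2|u|² 4πr² dr.
Evaluating both integrals, ⟨r²⟩ = 15·a^2/2.
With a = 0.8926, ⟨r^2⟩ = 5.9755.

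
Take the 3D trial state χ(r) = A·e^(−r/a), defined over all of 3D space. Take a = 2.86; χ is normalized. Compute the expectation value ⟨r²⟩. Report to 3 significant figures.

⟨r²⟩ = ∫ r^2 |χ|² 4πr² dr over the full domain.
Using ∫₀^∞ rⁿ e^(−αr) dr = n!/αⁿ⁺¹, since the A² factors cancel between numerator and denominator, ⟨r²⟩ = 3·a^2.
Putting a = 2.86 gives 24.54.

⟨r^2⟩ ≈ 24.5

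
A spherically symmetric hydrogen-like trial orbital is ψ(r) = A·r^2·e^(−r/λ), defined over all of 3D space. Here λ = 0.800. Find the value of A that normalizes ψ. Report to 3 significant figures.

A ≈ 0.260

The normalization condition is ∫|ψ|² 4πr² dr = 1 from 0 to ∞.
In 3D with spherical symmetry the volume element is 4πr² dr.
Recall ∫₀^∞ r^m e^(−r/β) dr = m!·β^(m+1), with ψ = A·r^2·e^(−r/λ), the integral evaluates to A²·[45·π·λ^7/2].
Hence A² = 1/[45·π·λ^7/2].
Substituting λ = 0.800 gives A² = 0.06746, so A = 0.2597.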